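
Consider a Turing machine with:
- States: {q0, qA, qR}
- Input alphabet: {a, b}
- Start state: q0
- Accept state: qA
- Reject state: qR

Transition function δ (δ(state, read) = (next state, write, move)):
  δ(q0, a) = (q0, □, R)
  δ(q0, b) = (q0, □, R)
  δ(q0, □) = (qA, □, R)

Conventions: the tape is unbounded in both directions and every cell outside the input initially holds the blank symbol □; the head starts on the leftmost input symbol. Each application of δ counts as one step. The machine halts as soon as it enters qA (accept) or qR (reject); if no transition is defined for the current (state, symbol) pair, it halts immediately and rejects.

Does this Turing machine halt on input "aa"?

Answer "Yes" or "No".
Step 0: [q0]aa (head at position 0)
Step 1: δ(q0, a) = (q0, □, R)  ⊢  □[q0]a (head at position 1)
Step 2: δ(q0, a) = (q0, □, R)  ⊢  □□[q0]□ (head at position 2)
Step 3: δ(q0, □) = (qA, □, R)  ⊢  □□□[qA]□ (head at position 3)
The machine is in qA, so it halts and accepts.
It halts after 3 steps.

Final answer: Yes - halts after 3 steps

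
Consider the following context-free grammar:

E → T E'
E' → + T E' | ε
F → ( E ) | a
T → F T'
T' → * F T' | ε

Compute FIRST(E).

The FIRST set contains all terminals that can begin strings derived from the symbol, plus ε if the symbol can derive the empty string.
FIRST(F): F → ( E ) contributes '(' and F → a contributes 'a', so FIRST(F) = {(, a}. F is not nullable.
FIRST(T): T → F T' begins with F, and F is not nullable, so FIRST(T) = FIRST(F) = {(, a}.
FIRST(E): E → T E' begins with T, and T is not nullable, so FIRST(E) = FIRST(T) = {(, a}.

Final answer: {(, a}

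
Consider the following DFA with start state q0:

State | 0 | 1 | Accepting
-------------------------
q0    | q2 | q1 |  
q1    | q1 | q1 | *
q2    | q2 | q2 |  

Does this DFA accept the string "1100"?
Start in q0.
Read '1': q0 → q1
Read '1': q1 → q1
Read '0': q1 → q1
Read '0': q1 → q1
Final state q1 is accepting, so the string is accepted.

Final answer: Yes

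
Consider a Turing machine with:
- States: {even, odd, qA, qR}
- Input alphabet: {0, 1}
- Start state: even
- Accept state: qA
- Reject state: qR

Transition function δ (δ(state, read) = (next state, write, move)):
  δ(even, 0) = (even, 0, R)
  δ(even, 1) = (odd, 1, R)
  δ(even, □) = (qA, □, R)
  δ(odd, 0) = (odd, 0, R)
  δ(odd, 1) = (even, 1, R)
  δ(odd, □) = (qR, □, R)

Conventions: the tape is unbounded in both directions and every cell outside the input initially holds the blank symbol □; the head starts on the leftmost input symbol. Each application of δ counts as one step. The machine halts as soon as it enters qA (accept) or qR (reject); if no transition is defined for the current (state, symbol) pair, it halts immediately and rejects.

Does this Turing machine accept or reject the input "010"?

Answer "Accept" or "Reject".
Step 0: [even]010 (head at position 0)
Step 1: δ(even, 0) = (even, 0, R)  ⊢  0[even]10 (head at position 1)
Step 2: δ(even, 1) = (odd, 1, R)  ⊢  01[odd]0 (head at position 2)
Step 3: δ(odd, 0) = (odd, 0, R)  ⊢  010[odd]□ (head at position 3)
Step 4: δ(odd, □) = (qR, □, R)  ⊢  010□[qR]□ (head at position 4)
The machine is in qR, so it halts and rejects.

Final answer: Reject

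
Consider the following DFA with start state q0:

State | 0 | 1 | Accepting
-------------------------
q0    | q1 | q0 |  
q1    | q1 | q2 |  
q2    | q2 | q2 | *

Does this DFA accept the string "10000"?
Start in q0.
Read '1': q0 → q0
Read '0': q0 → q1
Read '0': q1 → q1
Read '0': q1 → q1
Read '0': q1 → q1
Final state q1 is not accepting, so the string is rejected.

Final answer: No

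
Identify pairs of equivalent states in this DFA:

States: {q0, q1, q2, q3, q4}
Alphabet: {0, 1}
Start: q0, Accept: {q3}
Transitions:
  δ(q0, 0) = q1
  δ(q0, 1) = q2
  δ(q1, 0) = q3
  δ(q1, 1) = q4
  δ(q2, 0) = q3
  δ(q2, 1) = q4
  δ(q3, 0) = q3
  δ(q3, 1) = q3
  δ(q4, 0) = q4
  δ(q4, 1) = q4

Using the table-filling algorithm:
Round 0 – mark pairs where exactly one state is accepting: (q0,q3), (q1,q3), (q2,q3), (q3,q4)
Round 1 – newly marked: (q0,q1) [on 0: q1 vs q3, already marked]; (q0,q2) [on 0: q1 vs q3, already marked]; (q1,q4) [on 0: q3 vs q4, already marked]; (q2,q4) [on 0: q3 vs q4, already marked]
Round 2 – newly marked: (q0,q4) [on 0: q1 vs q4, already marked]
No further pairs can be marked.
(q1, q2) unmarked: δ(q1,0)=q3, δ(q2,0)=q3; δ(q1,1)=q4, δ(q2,1)=q4 → equivalent
Equivalent pairs: (q1, q2)

Final answer: Equivalent pairs: (q1, q2)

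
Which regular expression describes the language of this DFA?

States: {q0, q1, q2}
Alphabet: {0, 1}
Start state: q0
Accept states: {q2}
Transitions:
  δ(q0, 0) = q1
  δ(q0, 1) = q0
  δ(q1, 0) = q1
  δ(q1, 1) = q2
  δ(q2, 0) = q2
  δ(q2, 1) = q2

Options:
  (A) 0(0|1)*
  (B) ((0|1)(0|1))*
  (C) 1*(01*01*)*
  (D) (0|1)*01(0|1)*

Testing sample strings against the DFA:
  '011' -> accepted
  '010' -> accepted
  '10100' -> accepted
  '10001' -> accepted
Checking each option for a counterexample:
  (A) 0(0|1)*: '0' is rejected by the DFA but matches the regex → eliminated
  (B) ((0|1)(0|1))*: ε is rejected by the DFA but matches the regex → eliminated
  (C) 1*(01*01*)*: ε is rejected by the DFA but matches the regex → eliminated
  (D) (0|1)*01(0|1)*: agrees with the DFA on all strings of length ≤ 4
Only (D) (0|1)*01(0|1)* is consistent with the DFA.

Final answer: (D) (0|1)*01(0|1)*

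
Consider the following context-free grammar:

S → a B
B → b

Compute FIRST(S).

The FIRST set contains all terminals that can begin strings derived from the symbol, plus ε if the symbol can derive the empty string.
S has the single production S → a B, whose right-hand side begins with the terminal a. So FIRST(S) = {a}.

Final answer: {a}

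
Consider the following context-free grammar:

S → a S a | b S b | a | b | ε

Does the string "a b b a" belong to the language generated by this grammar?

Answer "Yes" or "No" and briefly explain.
A derivation exists: S ⇒ a S a ⇒ a b S b a ⇒ a b b a (using S → a S a, S → b S b, then S → ε).

Final answer: Yes - a valid derivation exists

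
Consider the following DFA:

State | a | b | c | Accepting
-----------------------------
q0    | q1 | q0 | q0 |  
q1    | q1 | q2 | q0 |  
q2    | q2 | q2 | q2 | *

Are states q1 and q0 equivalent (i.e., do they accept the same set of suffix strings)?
Try the suffix "b".
From q1: q1 → q2 — accepting.
From q0: q0 → q0 — not accepting.
The two states disagree on this suffix, so they are not equivalent.

Final answer: No. Distinguishing string: "b" - accepted from q1 but not from q0.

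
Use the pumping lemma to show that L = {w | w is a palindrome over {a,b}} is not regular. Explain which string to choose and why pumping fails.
Language: L = {w | w is a palindrome over {a,b}} (strings that read the same forwards and backwards)
Step 1: Assume for contradiction that L is regular, with pumping length p.
Step 2: Choose s = a^p b a^p. Then s ∈ L (it reads the same forwards and backwards) and |s| ≥ p.
Step 3: Consider any decomposition s = xyz with |xy| ≤ p and |y| > 0. Since |xy| ≤ p and the first p symbols of s are all a's, y = a^k for some k with 1 ≤ k ≤ p.
Step 4: Pumping up (i = 2): xy²z = a^(p+k) b a^p. Its reverse is a^p b a^(p+k) ≠ a^(p+k) b a^p (the single b is no longer in the middle), so xy²z is not a palindrome and xy²z ∉ L.
This contradicts the pumping lemma, so L is not regular.

Final answer: Choose s = a^p b a^p. Since |xy| ≤ p, y = a^k with k ≥ 1. Then xy²z = a^(p+k) b a^p is not a palindrome, so ∉ L.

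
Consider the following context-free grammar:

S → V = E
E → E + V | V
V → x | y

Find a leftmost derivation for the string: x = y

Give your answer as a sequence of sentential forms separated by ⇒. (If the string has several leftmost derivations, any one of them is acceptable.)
Start with S.
Step 1: the leftmost non-terminal is S; apply S → V = E:  V = E
Step 2: the leftmost non-terminal is V; apply V → x:  x = E
Step 3: the leftmost non-terminal is E; apply E → V:  x = V
Step 4: the leftmost non-terminal is V; apply V → y:  x = y

Final answer: S ⇒ V = E ⇒ x = E ⇒ x = V ⇒ x = y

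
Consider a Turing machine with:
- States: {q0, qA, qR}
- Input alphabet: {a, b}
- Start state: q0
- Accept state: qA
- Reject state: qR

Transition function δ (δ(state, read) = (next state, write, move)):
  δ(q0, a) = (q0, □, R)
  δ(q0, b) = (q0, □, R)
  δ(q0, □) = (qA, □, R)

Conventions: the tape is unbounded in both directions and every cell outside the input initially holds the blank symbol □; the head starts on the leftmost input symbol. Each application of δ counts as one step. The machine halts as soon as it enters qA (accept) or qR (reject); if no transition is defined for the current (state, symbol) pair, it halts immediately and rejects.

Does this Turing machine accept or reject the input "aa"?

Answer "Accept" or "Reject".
Step 0: [q0]aa (head at position 0)
Step 1: δ(q0, a) = (q0, □, R)  ⊢  □[q0]a (head at position 1)
Step 2: δ(q0, a) = (q0, □, R)  ⊢  □□[q0]□ (head at position 2)
Step 3: δ(q0, □) = (qA, □, R)  ⊢  □□□[qA]□ (head at position 3)
The machine is in qA, so it halts and accepts.

Final answer: Accept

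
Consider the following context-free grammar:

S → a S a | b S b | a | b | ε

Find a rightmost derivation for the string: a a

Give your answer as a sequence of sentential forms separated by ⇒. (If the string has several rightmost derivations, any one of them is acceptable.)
Start with S.
Step 1: the rightmost non-terminal is S; apply S → a S a:  a S a
Step 2: the rightmost non-terminal is S; apply S → ε:  a a

Final answer: S ⇒ a S a ⇒ a a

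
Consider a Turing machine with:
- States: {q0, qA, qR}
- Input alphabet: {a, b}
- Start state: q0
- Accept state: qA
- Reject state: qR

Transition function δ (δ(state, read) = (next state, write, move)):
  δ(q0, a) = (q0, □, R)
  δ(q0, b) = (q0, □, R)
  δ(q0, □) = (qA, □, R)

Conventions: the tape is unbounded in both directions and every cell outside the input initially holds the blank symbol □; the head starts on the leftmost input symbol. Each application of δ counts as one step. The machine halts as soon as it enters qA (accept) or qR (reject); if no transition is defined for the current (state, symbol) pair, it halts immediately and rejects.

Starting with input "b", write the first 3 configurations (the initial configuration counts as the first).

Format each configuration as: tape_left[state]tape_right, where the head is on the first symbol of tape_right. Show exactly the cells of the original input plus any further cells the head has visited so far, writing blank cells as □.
Step 0: [q0]b (head at position 0)
Step 1: δ(q0, b) = (q0, □, R)  ⊢  □[q0]□ (head at position 1)
Step 2: δ(q0, □) = (qA, □, R)  ⊢  □□[qA]□ (head at position 2)

Final answer: [q0]b ⊢ □[q0]□ ⊢ □□[qA]□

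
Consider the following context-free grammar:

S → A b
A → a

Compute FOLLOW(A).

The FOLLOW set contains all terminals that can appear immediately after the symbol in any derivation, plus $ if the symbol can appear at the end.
A occurs only in S → A b, where it is immediately followed by the terminal b. So FOLLOW(A) = {b}.

Final answer: {b}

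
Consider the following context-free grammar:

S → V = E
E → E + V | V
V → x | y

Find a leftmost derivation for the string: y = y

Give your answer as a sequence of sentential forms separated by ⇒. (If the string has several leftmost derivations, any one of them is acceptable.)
Start with S.
Step 1: the leftmost non-terminal is S; apply S → V = E:  V = E
Step 2: the leftmost non-terminal is V; apply V → y:  y = E
Step 3: the leftmost non-terminal is E; apply E → V:  y = V
Step 4: the leftmost non-terminal is V; apply V → y:  y = y

Final answer: S ⇒ V = E ⇒ y = E ⇒ y = V ⇒ y = y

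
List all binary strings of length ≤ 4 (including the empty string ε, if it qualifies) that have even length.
Checking every binary string of length 0 to 4:
  Length 0: accepted: ε | rejected: (none)
  Length 1: accepted: (none) | rejected: 0, 1
  Length 2: accepted: 00, 01, 10, 11 | rejected: (none)
  Length 3: accepted: (none) | rejected: 000, 001, 010, 011, 100, 101, 110, 111
  Length 4: accepted: 0000, 0001, 0010, 0011, 0100, 0101, 0110, 0111, 1000, 1001, 1010, 1011, 1100, 1101, 1110, 1111 | rejected: (none)
Total: 21 string(s).

Final answer: ε, 00, 01, 10, 11, 0000, 0001, 0010, 0011, 0100, 0101, 0110, 0111, 1000, 1001, 1010, 1011, 1100, 1101, 1110, 1111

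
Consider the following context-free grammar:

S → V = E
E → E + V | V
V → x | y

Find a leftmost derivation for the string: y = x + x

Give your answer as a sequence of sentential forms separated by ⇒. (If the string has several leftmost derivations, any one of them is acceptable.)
Start with S.
Step 1: the leftmost non-terminal is S; apply S → V = E:  V = E
Step 2: the leftmost non-terminal is V; apply V → y:  y = E
Step 3: the leftmost non-terminal is E; apply E → E + V:  y = E + V
Step 4: the leftmost non-terminal is E; apply E → V:  y = V + V
Step 5: the leftmost non-terminal is V; apply V → x:  y = x + V
Step 6: the leftmost non-terminal is V; apply V → x:  y = x + x

Final answer: S ⇒ V = E ⇒ y = E ⇒ y = E + V ⇒ y = V + V ⇒ y = x + V ⇒ y = x + x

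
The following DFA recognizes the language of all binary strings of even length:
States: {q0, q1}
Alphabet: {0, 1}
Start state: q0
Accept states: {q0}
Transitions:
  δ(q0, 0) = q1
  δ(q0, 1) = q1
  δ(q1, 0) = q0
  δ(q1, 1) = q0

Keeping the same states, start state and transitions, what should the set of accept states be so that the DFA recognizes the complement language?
The DFA is complete (every state has a transition on every symbol), so the complement
is recognized by the same DFA with accepting and non-accepting states swapped.
Original accept states: {q0}
Complement accept states = All states - Original accept states
= {q0, q1} - {q0}
= {q1}
Complement language: strings of ODD length

Final answer: {q1}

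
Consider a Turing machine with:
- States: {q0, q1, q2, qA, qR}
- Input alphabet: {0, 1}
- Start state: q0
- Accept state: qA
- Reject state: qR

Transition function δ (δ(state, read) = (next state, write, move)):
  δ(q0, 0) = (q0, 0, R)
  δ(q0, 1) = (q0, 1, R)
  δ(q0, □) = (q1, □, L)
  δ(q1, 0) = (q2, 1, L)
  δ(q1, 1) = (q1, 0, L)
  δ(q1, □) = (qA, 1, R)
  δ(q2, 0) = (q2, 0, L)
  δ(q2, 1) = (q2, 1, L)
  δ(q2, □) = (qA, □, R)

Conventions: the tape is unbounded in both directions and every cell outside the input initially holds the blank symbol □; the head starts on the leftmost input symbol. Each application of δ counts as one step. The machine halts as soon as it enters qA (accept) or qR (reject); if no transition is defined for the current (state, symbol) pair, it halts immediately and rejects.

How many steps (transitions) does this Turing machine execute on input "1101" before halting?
Step 0: [q0]1101 (head at position 0)
Step 1: δ(q0, 1) = (q0, 1, R)  ⊢  1[q0]101 (head at position 1)
Step 2: δ(q0, 1) = (q0, 1, R)  ⊢  11[q0]01 (head at position 2)
Step 3: δ(q0, 0) = (q0, 0, R)  ⊢  110[q0]1 (head at position 3)
Step 4: δ(q0, 1) = (q0, 1, R)  ⊢  1101[q0]□ (head at position 4)
Step 5: δ(q0, □) = (q1, □, L)  ⊢  110[q1]1□ (head at position 3)
Step 6: δ(q1, 1) = (q1, 0, L)  ⊢  11[q1]00□ (head at position 2)
Step 7: δ(q1, 0) = (q2, 1, L)  ⊢  1[q2]110□ (head at position 1)
Step 8: δ(q2, 1) = (q2, 1, L)  ⊢  [q2]1110□ (head at position 0)
Step 9: δ(q2, 1) = (q2, 1, L)  ⊢  [q2]□1110□ (head at position -1)
Step 10: δ(q2, □) = (qA, □, R)  ⊢  □[qA]1110□ (head at position 0)
The machine is in qA, so it halts and accepts.
Number of transitions executed: 10.

Final answer: 10 steps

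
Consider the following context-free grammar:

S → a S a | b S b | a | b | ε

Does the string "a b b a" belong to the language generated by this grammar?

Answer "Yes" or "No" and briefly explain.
A derivation exists: S ⇒ a S a ⇒ a b S b a ⇒ a b b a (using S → a S a, S → b S b, then S → ε).

Final answer: Yes - a valid derivation exists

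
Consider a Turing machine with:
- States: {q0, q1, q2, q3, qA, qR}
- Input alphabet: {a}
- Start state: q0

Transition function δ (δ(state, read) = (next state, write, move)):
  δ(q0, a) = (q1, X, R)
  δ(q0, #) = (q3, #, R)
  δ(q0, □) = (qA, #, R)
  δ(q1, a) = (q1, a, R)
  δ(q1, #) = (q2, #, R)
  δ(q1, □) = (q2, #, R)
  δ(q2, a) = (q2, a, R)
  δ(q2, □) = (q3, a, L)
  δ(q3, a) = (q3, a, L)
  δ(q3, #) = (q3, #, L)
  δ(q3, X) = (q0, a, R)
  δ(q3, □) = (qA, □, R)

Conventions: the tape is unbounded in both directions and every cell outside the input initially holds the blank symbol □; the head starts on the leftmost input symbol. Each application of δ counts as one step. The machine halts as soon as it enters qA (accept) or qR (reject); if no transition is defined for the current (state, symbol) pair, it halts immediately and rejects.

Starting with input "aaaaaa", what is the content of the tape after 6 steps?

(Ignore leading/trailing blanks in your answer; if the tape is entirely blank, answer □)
Step 0: [q0]aaaaaa (head at position 0)
Step 1: δ(q0, a) = (q1, X, R)  ⊢  X[q1]aaaaa (head at position 1)
Step 2: δ(q1, a) = (q1, a, R)  ⊢  Xa[q1]aaaa (head at position 2)
Step 3: δ(q1, a) = (q1, a, R)  ⊢  Xaa[q1]aaa (head at position 3)
Step 4: δ(q1, a) = (q1, a, R)  ⊢  Xaaa[q1]aa (head at position 4)
Step 5: δ(q1, a) = (q1, a, R)  ⊢  Xaaaa[q1]a (head at position 5)
Step 6: δ(q1, a) = (q1, a, R)  ⊢  Xaaaaa[q1]□ (head at position 6)
Tape after 6 steps (ignoring surrounding blanks): Xaaaaa

Final answer: Tape: Xaaaaa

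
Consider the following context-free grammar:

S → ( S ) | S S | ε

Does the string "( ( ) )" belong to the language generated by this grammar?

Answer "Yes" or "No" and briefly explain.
A derivation exists: S ⇒ ( S ) ⇒ ( ( S ) ) ⇒ ( ( ) ) (using S → ( S ) twice, then S → ε).

Final answer: Yes - a valid derivation exists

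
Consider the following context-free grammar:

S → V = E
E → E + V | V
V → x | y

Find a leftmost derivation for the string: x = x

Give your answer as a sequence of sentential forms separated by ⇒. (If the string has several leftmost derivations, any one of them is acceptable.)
Start with S.
Step 1: the leftmost non-terminal is S; apply S → V = E:  V = E
Step 2: the leftmost non-terminal is V; apply V → x:  x = E
Step 3: the leftmost non-terminal is E; apply E → V:  x = V
Step 4: the leftmost non-terminal is V; apply V → x:  x = x

Final answer: S ⇒ V = E ⇒ x = E ⇒ x = V ⇒ x = x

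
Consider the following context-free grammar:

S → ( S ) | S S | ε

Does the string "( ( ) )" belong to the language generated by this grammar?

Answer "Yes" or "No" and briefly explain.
A derivation exists: S ⇒ ( S ) ⇒ ( ( S ) ) ⇒ ( ( ) ) (using S → ( S ) twice, then S → ε).

Final answer: Yes - a valid derivation exists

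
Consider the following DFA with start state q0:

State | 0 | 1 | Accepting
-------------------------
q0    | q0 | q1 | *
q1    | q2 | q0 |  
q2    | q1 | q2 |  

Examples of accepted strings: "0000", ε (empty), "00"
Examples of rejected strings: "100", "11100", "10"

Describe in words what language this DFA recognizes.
binary numbers divisible by 3 (treating the string as a binary integer; leading zeros allowed, the empty string counts as 0)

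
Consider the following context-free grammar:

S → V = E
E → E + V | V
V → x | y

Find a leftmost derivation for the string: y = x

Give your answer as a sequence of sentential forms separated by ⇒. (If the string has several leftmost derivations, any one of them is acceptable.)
Start with S.
Step 1: the leftmost non-terminal is S; apply S → V = E:  V = E
Step 2: the leftmost non-terminal is V; apply V → y:  y = E
Step 3: the leftmost non-terminal is E; apply E → V:  y = V
Step 4: the leftmost non-terminal is V; apply V → x:  y = x

Final answer: S ⇒ V = E ⇒ y = E ⇒ y = V ⇒ y = x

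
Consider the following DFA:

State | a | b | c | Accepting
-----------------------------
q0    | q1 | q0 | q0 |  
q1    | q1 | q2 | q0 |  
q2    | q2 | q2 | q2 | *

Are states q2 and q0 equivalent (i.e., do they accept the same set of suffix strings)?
Try the suffix ε (the empty string).
From q2: q2 — accepting.
From q0: q0 — not accepting.
The two states disagree on this suffix, so they are not equivalent.

Final answer: No. Distinguishing string: ε (the empty string) - accepted from q2 but not from q0.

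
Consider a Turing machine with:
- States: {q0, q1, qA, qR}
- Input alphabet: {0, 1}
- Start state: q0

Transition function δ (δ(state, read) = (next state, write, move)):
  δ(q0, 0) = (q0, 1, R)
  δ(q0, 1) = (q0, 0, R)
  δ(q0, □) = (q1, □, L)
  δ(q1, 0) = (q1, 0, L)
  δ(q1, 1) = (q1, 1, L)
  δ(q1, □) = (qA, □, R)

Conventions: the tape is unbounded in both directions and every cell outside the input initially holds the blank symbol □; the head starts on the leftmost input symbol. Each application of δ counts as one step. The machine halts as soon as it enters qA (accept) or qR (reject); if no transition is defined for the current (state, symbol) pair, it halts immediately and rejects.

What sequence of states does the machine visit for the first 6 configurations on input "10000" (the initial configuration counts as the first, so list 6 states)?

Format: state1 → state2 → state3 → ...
Step 0: [q0]10000 (head at position 0)
Step 1: δ(q0, 1) = (q0, 0, R)  ⊢  0[q0]0000 (head at position 1)
Step 2: δ(q0, 0) = (q0, 1, R)  ⊢  01[q0]000 (head at position 2)
Step 3: δ(q0, 0) = (q0, 1, R)  ⊢  011[q0]00 (head at position 3)
Step 4: δ(q0, 0) = (q0, 1, R)  ⊢  0111[q0]0 (head at position 4)
Step 5: δ(q0, 0) = (q0, 1, R)  ⊢  01111[q0]□ (head at position 5)
Reading off the states of these 6 configurations: q0 → q0 → q0 → q0 → q0 → q0

Final answer: q0 → q0 → q0 → q0 → q0 → q0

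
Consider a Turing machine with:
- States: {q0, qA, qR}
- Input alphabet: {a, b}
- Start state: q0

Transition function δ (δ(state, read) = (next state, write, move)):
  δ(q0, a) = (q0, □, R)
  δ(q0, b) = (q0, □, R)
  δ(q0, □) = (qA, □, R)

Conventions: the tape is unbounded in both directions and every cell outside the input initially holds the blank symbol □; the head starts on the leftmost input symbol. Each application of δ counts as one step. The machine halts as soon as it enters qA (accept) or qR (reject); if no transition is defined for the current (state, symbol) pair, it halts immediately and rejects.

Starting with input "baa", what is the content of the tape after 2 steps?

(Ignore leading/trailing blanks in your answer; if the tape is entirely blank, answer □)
Step 0: [q0]baa (head at position 0)
Step 1: δ(q0, b) = (q0, □, R)  ⊢  □[q0]aa (head at position 1)
Step 2: δ(q0, a) = (q0, □, R)  ⊢  □□[q0]a (head at position 2)
Tape after 2 steps (ignoring surrounding blanks): a

Final answer: Tape: a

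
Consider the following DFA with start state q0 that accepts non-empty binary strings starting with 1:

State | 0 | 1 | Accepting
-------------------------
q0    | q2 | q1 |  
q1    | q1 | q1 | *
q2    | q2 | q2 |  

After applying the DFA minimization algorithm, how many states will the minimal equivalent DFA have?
All 3 states are reachable from q0, so none can be removed as unreachable.
Table-filling: first mark every (accepting, non-accepting) pair as distinguishable (accepting: {q1}; non-accepting: {q0, q2}).
Round 1: (q0, q2) on '1' go to q1 and q2, already distinguishable → mark.
Every pair of states is distinguishable, so the DFA is already minimal.
Equivalence classes: {q0}, {q1}, {q2} → 3 states.

Final answer: 3 states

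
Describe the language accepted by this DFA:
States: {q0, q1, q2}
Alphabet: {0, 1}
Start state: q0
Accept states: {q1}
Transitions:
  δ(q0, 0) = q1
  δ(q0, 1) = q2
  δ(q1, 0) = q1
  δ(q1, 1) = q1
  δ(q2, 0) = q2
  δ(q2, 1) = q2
Analyzing the DFA structure:
Start state: q0
Accept states: {q1}
Interpreting what each state remembers (checking against the transitions):
  q0: nothing has been read yet
  q1: the first symbol was 0
  q2: the first symbol was 1 (trap state)
  δ(q0, 0): in q0 (nothing has been read yet), after reading 0 we have: the first symbol was 0 → q1
  δ(q0, 1): in q0 (nothing has been read yet), after reading 1 we have: the first symbol was 1 (trap state) → q2
  δ(q1, 0): in q1 (the first symbol was 0), after reading 0 we have: the first symbol was 0 → q1
  δ(q1, 1): in q1 (the first symbol was 0), after reading 1 we have: the first symbol was 0 → q1
  δ(q2, 0): in q2 (the first symbol was 1 (trap state)), after reading 0 we have: the first symbol was 1 (trap state) → q2
  δ(q2, 1): in q2 (the first symbol was 1 (trap state)), after reading 1 we have: the first symbol was 1 (trap state) → q2
A string is accepted iff it ends in {q1}, i.e. the first symbol was 0.
Language: All binary strings starting with 0

Final answer: All binary strings starting with 0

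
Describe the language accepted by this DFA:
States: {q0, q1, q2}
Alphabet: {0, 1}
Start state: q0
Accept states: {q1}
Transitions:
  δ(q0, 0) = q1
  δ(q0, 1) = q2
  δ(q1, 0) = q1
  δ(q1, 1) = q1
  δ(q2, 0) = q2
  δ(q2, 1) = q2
Analyzing the DFA structure:
Start state: q0
Accept states: {q1}
Interpreting what each state remembers (checking against the transitions):
  q0: nothing has been read yet
  q1: the first symbol was 0
  q2: the first symbol was 1 (trap state)
  δ(q0, 0): in q0 (nothing has been read yet), after reading 0 we have: the first symbol was 0 → q1
  δ(q0, 1): in q0 (nothing has been read yet), after reading 1 we have: the first symbol was 1 (trap state) → q2
  δ(q1, 0): in q1 (the first symbol was 0), after reading 0 we have: the first symbol was 0 → q1
  δ(q1, 1): in q1 (the first symbol was 0), after reading 1 we have: the first symbol was 0 → q1
  δ(q2, 0): in q2 (the first symbol was 1 (trap state)), after reading 0 we have: the first symbol was 1 (trap state) → q2
  δ(q2, 1): in q2 (the first symbol was 1 (trap state)), after reading 1 we have: the first symbol was 1 (trap state) → q2
A string is accepted iff it ends in {q1}, i.e. the first symbol was 0.
Language: All binary strings starting with 0

Final answer: All binary strings starting with 0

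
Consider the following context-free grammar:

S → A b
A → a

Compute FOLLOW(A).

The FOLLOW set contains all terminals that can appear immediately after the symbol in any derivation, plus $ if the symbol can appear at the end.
A occurs only in S → A b, where it is immediately followed by the terminal b. So FOLLOW(A) = {b}.

Final answer: {b}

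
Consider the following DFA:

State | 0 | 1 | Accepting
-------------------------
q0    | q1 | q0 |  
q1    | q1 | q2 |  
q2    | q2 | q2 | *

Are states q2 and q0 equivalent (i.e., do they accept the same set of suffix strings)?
Try the suffix ε (the empty string).
From q2: q2 — accepting.
From q0: q0 — not accepting.
The two states disagree on this suffix, so they are not equivalent.

Final answer: No. Distinguishing string: ε (the empty string) - accepted from q2 but not from q0.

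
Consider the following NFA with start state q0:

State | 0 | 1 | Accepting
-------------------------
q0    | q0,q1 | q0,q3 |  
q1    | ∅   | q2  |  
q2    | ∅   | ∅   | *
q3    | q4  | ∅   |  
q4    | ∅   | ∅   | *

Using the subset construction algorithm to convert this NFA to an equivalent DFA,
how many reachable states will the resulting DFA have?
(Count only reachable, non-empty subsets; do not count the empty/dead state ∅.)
Start subset: {q0}
{q0}: on 0 → {q0, q1}, on 1 → {q0, q3}
{q0, q1}: on 0 → {q0, q1}, on 1 → {q0, q2, q3}
{q0, q3}: on 0 → {q0, q1, q4}, on 1 → {q0, q3}
{q0, q2, q3}: on 0 → {q0, q1, q4}, on 1 → {q0, q3}
{q0, q1, q4}: on 0 → {q0, q1}, on 1 → {q0, q2, q3}
Reachable non-empty subsets: {q0}, {q0, q1}, {q0, q3}, {q0, q2, q3}, {q0, q1, q4} — 5 in total.

Final answer: 5 states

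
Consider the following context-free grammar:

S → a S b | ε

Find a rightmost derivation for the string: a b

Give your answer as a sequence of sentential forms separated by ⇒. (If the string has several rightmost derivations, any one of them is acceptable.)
Start with S.
Step 1: the rightmost non-terminal is S; apply S → a S b:  a S b
Step 2: the rightmost non-terminal is S; apply S → ε:  a b

Final answer: S ⇒ a S b ⇒ a b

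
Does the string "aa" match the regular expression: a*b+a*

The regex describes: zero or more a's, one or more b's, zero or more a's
No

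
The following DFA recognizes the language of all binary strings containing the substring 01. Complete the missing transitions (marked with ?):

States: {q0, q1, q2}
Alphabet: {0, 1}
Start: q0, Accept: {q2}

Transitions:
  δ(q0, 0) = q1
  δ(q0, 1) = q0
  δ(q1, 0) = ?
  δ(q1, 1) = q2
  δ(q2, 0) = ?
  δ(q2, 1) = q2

What each state remembers (consistent with the given transitions and accept states):
  q0: 01 not seen yet and the last symbol was not 0
  q1: 01 not seen yet and the last symbol was 0
  q2: the substring 01 has already been seen
Filling in the missing entries:
  δ(q1, 0): in q1 (01 not seen yet and the last symbol was 0), after reading 0 we have: 01 not seen yet and the last symbol was 0 → q1
  δ(q2, 0): in q2 (the substring 01 has already been seen), after reading 0 we have: the substring 01 has already been seen → q2

Final answer: δ(q1, 0) = q1; δ(q2, 0) = q2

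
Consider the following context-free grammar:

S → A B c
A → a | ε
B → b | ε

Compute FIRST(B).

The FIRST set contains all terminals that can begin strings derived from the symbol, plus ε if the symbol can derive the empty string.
B → b contributes b; B → ε makes B nullable, contributing ε. FIRST(B) = {b, ε}.

Final answer: {b, ε}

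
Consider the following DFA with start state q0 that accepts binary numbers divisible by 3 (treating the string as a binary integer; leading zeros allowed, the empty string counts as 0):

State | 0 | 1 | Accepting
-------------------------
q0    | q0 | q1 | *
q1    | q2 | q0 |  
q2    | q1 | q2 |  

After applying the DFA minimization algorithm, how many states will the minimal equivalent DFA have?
All 3 states are reachable from q0, so none can be removed as unreachable.
Table-filling: first mark every (accepting, non-accepting) pair as distinguishable (accepting: {q0}; non-accepting: {q1, q2}).
Round 1: (q1, q2) on '1' go to q0 and q2, already distinguishable → mark.
Every pair of states is distinguishable, so the DFA is already minimal.
Equivalence classes: {q0}, {q1}, {q2} → 3 states.

Final answer: 3 states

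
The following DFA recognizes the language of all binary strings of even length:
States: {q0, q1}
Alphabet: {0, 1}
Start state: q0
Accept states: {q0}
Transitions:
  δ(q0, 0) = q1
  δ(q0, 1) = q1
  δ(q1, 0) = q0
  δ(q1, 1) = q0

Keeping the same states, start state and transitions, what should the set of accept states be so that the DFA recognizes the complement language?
The DFA is complete (every state has a transition on every symbol), so the complement
is recognized by the same DFA with accepting and non-accepting states swapped.
Original accept states: {q0}
Complement accept states = All states - Original accept states
= {q0, q1} - {q0}
= {q1}
Complement language: strings of ODD length

Final answer: {q1}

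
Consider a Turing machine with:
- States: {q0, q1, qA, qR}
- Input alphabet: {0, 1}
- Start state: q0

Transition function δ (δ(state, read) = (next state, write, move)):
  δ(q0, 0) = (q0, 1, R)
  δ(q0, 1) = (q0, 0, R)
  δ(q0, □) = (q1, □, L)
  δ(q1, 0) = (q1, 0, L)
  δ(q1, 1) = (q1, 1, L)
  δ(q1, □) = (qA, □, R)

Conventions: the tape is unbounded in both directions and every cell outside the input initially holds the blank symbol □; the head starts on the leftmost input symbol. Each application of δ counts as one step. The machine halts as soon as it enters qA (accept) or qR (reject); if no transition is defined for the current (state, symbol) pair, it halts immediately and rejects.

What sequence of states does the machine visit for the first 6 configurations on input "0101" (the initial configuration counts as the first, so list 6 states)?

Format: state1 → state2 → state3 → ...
Step 0: [q0]0101 (head at position 0)
Step 1: δ(q0, 0) = (q0, 1, R)  ⊢  1[q0]101 (head at position 1)
Step 2: δ(q0, 1) = (q0, 0, R)  ⊢  10[q0]01 (head at position 2)
Step 3: δ(q0, 0) = (q0, 1, R)  ⊢  101[q0]1 (head at position 3)
Step 4: δ(q0, 1) = (q0, 0, R)  ⊢  1010[q0]□ (head at position 4)
Step 5: δ(q0, □) = (q1, □, L)  ⊢  101[q1]0□ (head at position 3)
Reading off the states of these 6 configurations: q0 → q0 → q0 → q0 → q0 → q1

Final answer: q0 → q0 → q0 → q0 → q0 → q1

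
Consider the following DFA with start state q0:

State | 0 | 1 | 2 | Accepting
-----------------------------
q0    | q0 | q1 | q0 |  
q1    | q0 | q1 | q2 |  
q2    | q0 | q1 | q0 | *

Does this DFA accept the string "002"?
Start in q0.
Read '0': q0 → q0
Read '0': q0 → q0
Read '2': q0 → q0
Final state q0 is not accepting, so the string is rejected.

Final answer: No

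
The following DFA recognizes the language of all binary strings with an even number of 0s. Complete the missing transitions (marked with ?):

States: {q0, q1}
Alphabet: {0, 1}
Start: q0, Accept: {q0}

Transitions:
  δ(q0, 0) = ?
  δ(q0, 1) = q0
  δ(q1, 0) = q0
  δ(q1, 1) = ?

What each state remembers (consistent with the given transitions and accept states):
  q0: an even number of 0s has been read so far
  q1: an odd number of 0s has been read so far
Filling in the missing entries:
  δ(q0, 0): in q0 (an even number of 0s has been read so far), after reading 0 we have: an odd number of 0s has been read so far → q1
  δ(q1, 1): in q1 (an odd number of 0s has been read so far), after reading 1 we have: an odd number of 0s has been read so far → q1

Final answer: δ(q0, 0) = q1; δ(q1, 1) = q1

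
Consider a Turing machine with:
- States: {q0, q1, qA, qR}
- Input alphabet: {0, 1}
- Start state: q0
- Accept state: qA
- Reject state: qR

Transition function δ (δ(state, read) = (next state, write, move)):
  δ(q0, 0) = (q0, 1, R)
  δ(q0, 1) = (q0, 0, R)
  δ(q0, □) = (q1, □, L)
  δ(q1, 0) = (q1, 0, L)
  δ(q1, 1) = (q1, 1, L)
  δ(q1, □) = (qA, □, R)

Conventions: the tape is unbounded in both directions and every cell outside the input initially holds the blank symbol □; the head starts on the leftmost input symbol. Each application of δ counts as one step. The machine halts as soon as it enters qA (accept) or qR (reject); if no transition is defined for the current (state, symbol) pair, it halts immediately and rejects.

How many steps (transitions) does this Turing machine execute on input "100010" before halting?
Step 0: [q0]100010 (head at position 0)
Step 1: δ(q0, 1) = (q0, 0, R)  ⊢  0[q0]00010 (head at position 1)
Step 2: δ(q0, 0) = (q0, 1, R)  ⊢  01[q0]0010 (head at position 2)
Step 3: δ(q0, 0) = (q0, 1, R)  ⊢  011[q0]010 (head at position 3)
Step 4: δ(q0, 0) = (q0, 1, R)  ⊢  0111[q0]10 (head at position 4)
Step 5: δ(q0, 1) = (q0, 0, R)  ⊢  01110[q0]0 (head at position 5)
Step 6: δ(q0, 0) = (q0, 1, R)  ⊢  011101[q0]□ (head at position 6)
Step 7: δ(q0, □) = (q1, □, L)  ⊢  01110[q1]1□ (head at position 5)
Step 8: δ(q1, 1) = (q1, 1, L)  ⊢  0111[q1]01□ (head at position 4)
Step 9: δ(q1, 0) = (q1, 0, L)  ⊢  011[q1]101□ (head at position 3)
Step 10: δ(q1, 1) = (q1, 1, L)  ⊢  01[q1]1101□ (head at position 2)
Step 11: δ(q1, 1) = (q1, 1, L)  ⊢  0[q1]11101□ (head at position 1)
Step 12: δ(q1, 1) = (q1, 1, L)  ⊢  [q1]011101□ (head at position 0)
Step 13: δ(q1, 0) = (q1, 0, L)  ⊢  [q1]□011101□ (head at position -1)
Step 14: δ(q1, □) = (qA, □, R)  ⊢  □[qA]011101□ (head at position 0)
The machine is in qA, so it halts and accepts.
Number of transitions executed: 14.

Final answer: 14 steps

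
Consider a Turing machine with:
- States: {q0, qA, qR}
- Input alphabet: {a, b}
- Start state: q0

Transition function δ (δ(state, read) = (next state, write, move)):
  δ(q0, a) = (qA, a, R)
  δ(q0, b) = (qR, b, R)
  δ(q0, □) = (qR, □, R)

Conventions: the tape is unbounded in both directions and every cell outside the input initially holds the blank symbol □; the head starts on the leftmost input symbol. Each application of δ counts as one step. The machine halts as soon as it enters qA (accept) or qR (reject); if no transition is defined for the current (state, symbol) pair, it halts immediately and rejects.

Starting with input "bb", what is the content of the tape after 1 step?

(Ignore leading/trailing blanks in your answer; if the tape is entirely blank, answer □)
Step 0: [q0]bb (head at position 0)
Step 1: δ(q0, b) = (qR, b, R)  ⊢  b[qR]b (head at position 1)
Tape after 1 step (ignoring surrounding blanks): bb

Final answer: Tape: bb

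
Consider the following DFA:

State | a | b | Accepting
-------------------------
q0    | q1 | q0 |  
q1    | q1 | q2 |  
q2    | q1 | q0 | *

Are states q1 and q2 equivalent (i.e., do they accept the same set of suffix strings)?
Try the suffix ε (the empty string).
From q1: q1 — not accepting.
From q2: q2 — accepting.
The two states disagree on this suffix, so they are not equivalent.

Final answer: No. Distinguishing string: ε (the empty string) - accepted from q2 but not from q1.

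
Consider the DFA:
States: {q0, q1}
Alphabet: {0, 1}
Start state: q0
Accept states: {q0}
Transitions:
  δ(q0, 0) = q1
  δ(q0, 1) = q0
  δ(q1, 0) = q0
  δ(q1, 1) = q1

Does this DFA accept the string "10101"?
Processing string "10101":
  q0 --1--> q0
  q0 --0--> q1
  q1 --1--> q1
  q1 --0--> q0
  q0 --1--> q0
Final state: q0
Accept states: {q0}
q0 is an accept state, so the string is accepted.

Final answer: Yes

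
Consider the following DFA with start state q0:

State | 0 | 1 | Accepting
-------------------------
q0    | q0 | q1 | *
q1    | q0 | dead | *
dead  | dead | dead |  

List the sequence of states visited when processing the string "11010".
q0 → q1 → dead → dead → dead → dead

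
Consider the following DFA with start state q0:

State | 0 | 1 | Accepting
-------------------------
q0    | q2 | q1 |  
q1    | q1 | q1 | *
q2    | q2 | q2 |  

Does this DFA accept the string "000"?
Start in q0.
Read '0': q0 → q2
Read '0': q2 → q2
Read '0': q2 → q2
Final state q2 is not accepting, so the string is rejected.

Final answer: No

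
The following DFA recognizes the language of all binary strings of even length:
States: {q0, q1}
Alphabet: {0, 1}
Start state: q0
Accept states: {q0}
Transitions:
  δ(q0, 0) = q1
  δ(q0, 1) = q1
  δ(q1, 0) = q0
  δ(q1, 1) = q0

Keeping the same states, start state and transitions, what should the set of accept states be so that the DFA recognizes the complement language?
The DFA is complete (every state has a transition on every symbol), so the complement
is recognized by the same DFA with accepting and non-accepting states swapped.
Original accept states: {q0}
Complement accept states = All states - Original accept states
= {q0, q1} - {q0}
= {q1}
Complement language: strings of ODD length

Final answer: {q1}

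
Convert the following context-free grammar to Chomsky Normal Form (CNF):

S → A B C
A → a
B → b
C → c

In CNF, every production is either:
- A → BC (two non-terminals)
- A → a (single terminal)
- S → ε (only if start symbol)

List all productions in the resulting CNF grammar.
The grammar has no ε-productions or unit productions to eliminate.
A → a is already in CNF (single terminal) – keep it.
B → b is already in CNF (single terminal) – keep it.
C → c is already in CNF (single terminal) – keep it.
S → A B C has 3 symbols on the right: break it into binary productions S → A X0, X0 → B C.
Resulting CNF grammar (5 productions): A → a; B → b; C → c; S → A X0; X0 → B C

Final answer: A → a; B → b; C → c; S → A X0; X0 → B C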